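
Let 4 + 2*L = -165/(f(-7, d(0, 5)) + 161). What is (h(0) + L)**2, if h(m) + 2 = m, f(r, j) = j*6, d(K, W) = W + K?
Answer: 2866249/145924 ≈ 19.642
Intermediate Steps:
d(K, W) = K + W
f(r, j) = 6*j
h(m) = -2 + m
L = -929/382 (L = -2 + (-165/(6*(0 + 5) + 161))/2 = -2 + (-165/(6*5 + 161))/2 = -2 + (-165/(30 + 161))/2 = -2 + (-165/191)/2 = -2 + (-165*1/191)/2 = -2 + (1/2)*(-165/191) = -2 - 165/382 = -929/382 ≈ -2.4319)
(h(0) + L)**2 = ((-2 + 0) - 929/382)**2 = (-2 - 929/382)**2 = (-1693/382)**2 = 2866249/145924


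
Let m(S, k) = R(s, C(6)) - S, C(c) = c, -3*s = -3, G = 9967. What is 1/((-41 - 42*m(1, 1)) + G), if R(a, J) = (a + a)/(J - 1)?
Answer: 5/49756 ≈ 0.00010049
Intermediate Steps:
s = 1 (s = -⅓*(-3) = 1)
R(a, J) = 2*a/(-1 + J) (R(a, J) = (2*a)/(-1 + J) = 2*a/(-1 + J))
m(S, k) = ⅖ - S (m(S, k) = 2*1/(-1 + 6) - S = 2*1/5 - S = 2*1*(⅕) - S = ⅖ - S)
1/((-41 - 42*m(1, 1)) + G) = 1/((-41 - 42*(⅖ - 1*1)) + 9967) = 1/((-41 - 42*(⅖ - 1)) + 9967) = 1/((-41 - 42*(-⅗)) + 9967) = 1/((-41 + 126/5) + 9967) = 1/(-79/5 + 9967) = 1/(49756/5) = 5/49756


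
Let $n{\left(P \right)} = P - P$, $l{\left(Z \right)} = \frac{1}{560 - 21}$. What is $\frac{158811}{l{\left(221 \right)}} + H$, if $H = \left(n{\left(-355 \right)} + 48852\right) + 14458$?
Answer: $85662439$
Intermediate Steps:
$l{\left(Z \right)} = \frac{1}{539}$
$n{\left(P \right)} = 0$
$H = 63310$ ($H = \left(0 + 48852\right) + 14458 = 48852 + 14458 = 63310$)
$\frac{158811}{l{\left(221 \right)}} + H = 158811 \frac{1}{\frac{1}{539}} + 63310 = 158811 \cdot 539 + 63310 = 85599129 + 63310 = 85662439$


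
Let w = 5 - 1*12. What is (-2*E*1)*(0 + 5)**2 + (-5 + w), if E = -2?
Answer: 88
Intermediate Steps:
w = -7 (w = 5 - 12 = -7)
(-2*E*1)*(0 + 5)**2 + (-5 + w) = (-2*(-2)*1)*(0 + 5)**2 + (-5 - 7) = (4*1)*5**2 - 12 = 4*25 - 12 = 100 - 12 = 88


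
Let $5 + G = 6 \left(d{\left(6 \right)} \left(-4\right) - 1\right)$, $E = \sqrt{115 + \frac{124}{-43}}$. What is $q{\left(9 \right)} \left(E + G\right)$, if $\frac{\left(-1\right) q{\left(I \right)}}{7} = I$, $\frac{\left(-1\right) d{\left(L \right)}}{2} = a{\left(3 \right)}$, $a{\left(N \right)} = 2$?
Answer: $-5355 - \frac{63 \sqrt{207303}}{43} \approx -6022.1$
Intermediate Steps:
$d{\left(L \right)} = -4$ ($d{\left(L \right)} = \left(-2\right) 2 = -4$)
$q{\left(I \right)} = - 7 I$
$E = \frac{\sqrt{207303}}{43}$ ($E = \sqrt{115 + 124 \left(- \frac{1}{43}\right)} = \sqrt{115 - \frac{124}{43}} = \sqrt{\frac{4821}{43}} = \frac{\sqrt{207303}}{43} \approx 10.589$)
$G = 85$ ($G = -5 + 6 \left(\left(-4\right) \left(-4\right) - 1\right) = -5 + 6 \left(16 - 1\right) = -5 + 6 \cdot 15 = -5 + 90 = 85$)
$q{\left(9 \right)} \left(E + G\right) = \left(-7\right) 9 \left(\frac{\sqrt{207303}}{43} + 85\right) = - 63 \left(85 + \frac{\sqrt{207303}}{43}\right) = -5355 - \frac{63 \sqrt{207303}}{43}$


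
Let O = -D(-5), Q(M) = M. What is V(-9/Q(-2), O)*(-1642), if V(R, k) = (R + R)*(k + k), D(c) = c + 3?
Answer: -59112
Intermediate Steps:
D(c) = 3 + c
O = 2 (O = -(3 - 5) = -1*(-2) = 2)
V(R, k) = 4*R*k (V(R, k) = (2*R)*(2*k) = 4*R*k)
V(-9/Q(-2), O)*(-1642) = (4*(-9/(-2))*2)*(-1642) = (4*(-9*(-½))*2)*(-1642) = (4*(9/2)*2)*(-1642) = 36*(-1642) = -59112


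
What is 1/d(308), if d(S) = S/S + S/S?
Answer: 1/2 ≈ 0.50000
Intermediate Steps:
d(S) = 2 (d(S) = 1 + 1 = 2)
1/d(308) = 1/2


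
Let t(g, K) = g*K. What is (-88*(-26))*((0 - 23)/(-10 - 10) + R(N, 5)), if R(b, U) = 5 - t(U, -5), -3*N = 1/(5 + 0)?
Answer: 356356/5 ≈ 71271.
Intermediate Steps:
t(g, K) = K*g
N = -1/15 (N = -1/(3*(5 + 0)) = -⅓/5 = -⅓*⅕ = -1/15 ≈ -0.066667)
R(b, U) = 5 + 5*U (R(b, U) = 5 - (-5)*U = 5 + 5*U)
(-88*(-26))*((0 - 23)/(-10 - 10) + R(N, 5)) = (-88*(-26))*((0 - 23)/(-10 - 10) + (5 + 5*5)) = 2288*(-23/(-20) + (5 + 25)) = 2288*(-23*(-1/20) + 30) = 2288*(23/20 + 30) = 2288*(623/20) = 356356/5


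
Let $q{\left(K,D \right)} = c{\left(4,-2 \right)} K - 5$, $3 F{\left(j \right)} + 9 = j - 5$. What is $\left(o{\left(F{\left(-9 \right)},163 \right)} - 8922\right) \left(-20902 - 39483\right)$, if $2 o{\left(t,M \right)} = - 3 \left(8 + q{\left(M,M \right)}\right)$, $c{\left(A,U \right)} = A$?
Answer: $\frac{1196166465}{2} \approx 5.9808 \cdot 10^{8}$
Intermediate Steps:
$F{\left(j \right)} = - \frac{14}{3} + \frac{j}{3}$ ($F{\left(j \right)} = -3 + \frac{j - 5}{3} = -3 + \frac{-5 + j}{3} = -3 + \left(- \frac{5}{3} + \frac{j}{3}\right) = - \frac{14}{3} + \frac{j}{3}$)
$q{\left(K,D \right)} = -5 + 4 K$ ($q{\left(K,D \right)} = 4 K - 5 = -5 + 4 K$)
$o{\left(t,M \right)} = - \frac{9}{2} - 6 M$ ($o{\left(t,M \right)} = \frac{\left(-3\right) \left(8 + \left(-5 + 4 M\right)\right)}{2} = \frac{\left(-3\right) \left(3 + 4 M\right)}{2} = \frac{-9 - 12 M}{2} = - \frac{9}{2} - 6 M$)
$\left(o{\left(F{\left(-9 \right)},163 \right)} - 8922\right) \left(-20902 - 39483\right) = \left(\left(- \frac{9}{2} - 978\right) - 8922\right) \left(-20902 - 39483\right) = \left(\left(- \frac{9}{2} - 978\right) - 8922\right) \left(-60385\right) = \left(- \frac{1965}{2} - 8922\right) \left(-60385\right) = \left(- \frac{19809}{2}\right) \left(-60385\right) = \frac{1196166465}{2}$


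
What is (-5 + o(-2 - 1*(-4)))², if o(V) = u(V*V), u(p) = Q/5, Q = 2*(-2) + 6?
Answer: 529/25 ≈ 21.160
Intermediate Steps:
Q = 2 (Q = -4 + 6 = 2)
u(p) = ⅖ (u(p) = 2/5 = 2*(⅕) = ⅖)
o(V) = ⅖
(-5 + o(-2 - 1*(-4)))² = (-5 + ⅖)² = (-23/5)² = 529/25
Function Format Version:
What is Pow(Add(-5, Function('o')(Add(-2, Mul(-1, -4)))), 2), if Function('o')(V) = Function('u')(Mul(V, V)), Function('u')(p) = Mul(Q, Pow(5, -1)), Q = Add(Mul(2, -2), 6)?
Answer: Rational(529, 25) ≈ 21.160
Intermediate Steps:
Q = 2 (Q = Add(-4, 6) = 2)
Function('u')(p) = Rational(2, 5) (Function('u')(p) = Mul(2, Pow(5, -1)) = Mul(2, Rational(1, 5)) = Rational(2, 5))
Function('o')(V) = Rational(2, 5)
Pow(Add(-5, Function('o')(Add(-2, Mul(-1, -4)))), 2) = Pow(Add(-5, Rational(2, 5)), 2) = Pow(Rational(-23, 5), 2) = Rational(529, 25)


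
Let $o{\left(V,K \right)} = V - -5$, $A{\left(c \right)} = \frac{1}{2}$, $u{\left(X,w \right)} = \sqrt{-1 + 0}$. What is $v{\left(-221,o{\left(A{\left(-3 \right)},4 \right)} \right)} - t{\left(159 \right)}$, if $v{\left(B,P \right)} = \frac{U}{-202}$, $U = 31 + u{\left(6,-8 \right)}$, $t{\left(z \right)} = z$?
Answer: $- \frac{32149}{202} - \frac{i}{202} \approx -159.15 - 0.0049505 i$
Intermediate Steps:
$u{\left(X,w \right)} = i$ ($u{\left(X,w \right)} = \sqrt{-1} = i$)
$A{\left(c \right)} = \frac{1}{2}$
$o{\left(V,K \right)} = 5 + V$ ($o{\left(V,K \right)} = V + 5 = 5 + V$)
$U = 31 + i \approx 31.0 + 1.0 i$
$v{\left(B,P \right)} = - \frac{31}{202} - \frac{i}{202}$ ($v{\left(B,P \right)} = \frac{31 + i}{-202} = \left(31 + i\right) \left(- \frac{1}{202}\right) = - \frac{31}{202} - \frac{i}{202}$)
$v{\left(-221,o{\left(A{\left(-3 \right)},4 \right)} \right)} - t{\left(159 \right)} = \left(- \frac{31}{202} - \frac{i}{202}\right) - 159 = - \frac{32149}{202} - \frac{i}{202}$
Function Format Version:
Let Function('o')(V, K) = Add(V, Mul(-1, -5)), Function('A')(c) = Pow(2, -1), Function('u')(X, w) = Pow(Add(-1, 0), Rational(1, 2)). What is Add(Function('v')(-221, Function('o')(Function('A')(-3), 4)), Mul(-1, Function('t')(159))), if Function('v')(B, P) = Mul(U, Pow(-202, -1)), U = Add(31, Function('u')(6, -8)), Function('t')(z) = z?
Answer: Add(Rational(-32149, 202), Mul(Rational(-1, 202), I)) ≈ Add(-159.15, Mul(-0.0049505, I))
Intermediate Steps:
Function('u')(X, w) = I (Function('u')(X, w) = Pow(-1, Rational(1, 2)) = I)
Function('A')(c) = Rational(1, 2)
Function('o')(V, K) = Add(5, V) (Function('o')(V, K) = Add(V, 5) = Add(5, V))
U = Add(31, I) ≈ Add(31.000, Mul(1.0000, I))
Function('v')(B, P) = Add(Rational(-31, 202), Mul(Rational(-1, 202), I)) (Function('v')(B, P) = Mul(Add(31, I), Pow(-202, -1)) = Mul(Add(31, I), Rational(-1, 202)) = Add(Rational(-31, 202), Mul(Rational(-1, 202), I)))
Add(Function('v')(-221, Function('o')(Function('A')(-3), 4)), Mul(-1, Function('t')(159))) = Add(Add(Rational(-31, 202), Mul(Rational(-1, 202), I)), Mul(-1, 159)) = Add(Add(Rational(-31, 202), Mul(Rational(-1, 202), I)), -159) = Add(Rational(-32149, 202), Mul(Rational(-1, 202), I))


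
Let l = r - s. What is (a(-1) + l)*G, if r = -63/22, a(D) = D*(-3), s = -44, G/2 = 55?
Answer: 4855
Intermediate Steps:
G = 110 (G = 2*55 = 110)
a(D) = -3*D
r = -63/22 (r = -63*1/22 = -63/22 ≈ -2.8636)
l = 905/22 (l = -63/22 - 1*(-44) = -63/22 + 44 = 905/22 ≈ 41.136)
(a(-1) + l)*G = (-3*(-1) + 905/22)*110 = (3 + 905/22)*110 = (971/22)*110 = 4855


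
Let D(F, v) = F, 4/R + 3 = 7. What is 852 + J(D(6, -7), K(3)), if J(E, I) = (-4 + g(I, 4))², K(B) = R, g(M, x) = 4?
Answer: 852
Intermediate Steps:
R = 1 (R = 4/(-3 + 7) = 4/4 = 4*(¼) = 1)
K(B) = 1
J(E, I) = 0 (J(E, I) = (-4 + 4)² = 0² = 0)
852 + J(D(6, -7), K(3)) = 852 + 0 = 852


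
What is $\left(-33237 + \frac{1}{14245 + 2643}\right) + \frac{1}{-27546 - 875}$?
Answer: $- \frac{15952890774443}{479973848} \approx -33237.0$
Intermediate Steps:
$\left(-33237 + \frac{1}{14245 + 2643}\right) + \frac{1}{-27546 - 875} = \left(-33237 + \frac{1}{16888}\right) + \frac{1}{-28421} = \left(-33237 + \frac{1}{16888}\right) - \frac{1}{28421} = - \frac{561306455}{16888} - \frac{1}{28421} = - \frac{15952890774443}{479973848}$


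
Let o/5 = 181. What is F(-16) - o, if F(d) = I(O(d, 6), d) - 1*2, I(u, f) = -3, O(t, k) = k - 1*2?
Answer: -910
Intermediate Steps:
O(t, k) = -2 + k (O(t, k) = k - 2 = -2 + k)
o = 905 (o = 5*181 = 905)
F(d) = -5 (F(d) = -3 - 1*2 = -3 - 2 = -5)
F(-16) - o = -5 - 1*905 = -5 - 905 = -910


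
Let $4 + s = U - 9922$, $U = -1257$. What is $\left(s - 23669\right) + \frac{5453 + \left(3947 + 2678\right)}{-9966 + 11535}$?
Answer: $- \frac{18223570}{523} \approx -34844.0$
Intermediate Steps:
$s = -11183$ ($s = -4 - 11179 = -11183$)
$\left(s - 23669\right) + \frac{5453 + \left(3947 + 2678\right)}{-9966 + 11535} = \left(-11183 - 23669\right) + \frac{5453 + \left(3947 + 2678\right)}{-9966 + 11535} = -34852 + \frac{5453 + 6625}{1569} = -34852 + 12078 \cdot \frac{1}{1569} = -34852 + \frac{4026}{523} = - \frac{18223570}{523}$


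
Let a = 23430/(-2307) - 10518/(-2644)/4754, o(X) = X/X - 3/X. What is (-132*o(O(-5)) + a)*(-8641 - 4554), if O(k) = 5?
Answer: 4014745722572767/4833001972 ≈ 8.3069e+5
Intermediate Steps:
o(X) = 1 - 3/X
a = -49080150109/4833001972 (a = 23430*(-1/2307) - 10518*(-1/2644)*(1/4754) = -7810/769 + (5259/1322)*(1/4754) = -7810/769 + 5259/6284788 = -49080150109/4833001972 ≈ -10.155)
(-132*o(O(-5)) + a)*(-8641 - 4554) = (-132*(-3 + 5)/5 - 49080150109/4833001972)*(-8641 - 4554) = (-132*2/5 - 49080150109/4833001972)*(-13195) = (-132*⅖ - 49080150109/4833001972)*(-13195) = (-264/5 - 49080150109/4833001972)*(-13195) = -1521313271153/24165009860*(-13195) = 4014745722572767/4833001972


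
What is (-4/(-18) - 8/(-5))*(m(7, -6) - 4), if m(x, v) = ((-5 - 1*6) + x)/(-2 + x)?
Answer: -656/75 ≈ -8.7467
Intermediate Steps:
m(x, v) = (-11 + x)/(-2 + x) (m(x, v) = ((-5 - 6) + x)/(-2 + x) = (-11 + x)/(-2 + x))
(-4/(-18) - 8/(-5))*(m(7, -6) - 4) = (-4/(-18) - 8/(-5))*((-11 + 7)/(-2 + 7) - 4) = (-4*(-1/18) - 8*(-⅕))*(-4/5 - 4) = (2/9 + 8/5)*((⅕)*(-4) - 4) = 82*(-⅘ - 4)/45 = (82/45)*(-24/5) = -656/75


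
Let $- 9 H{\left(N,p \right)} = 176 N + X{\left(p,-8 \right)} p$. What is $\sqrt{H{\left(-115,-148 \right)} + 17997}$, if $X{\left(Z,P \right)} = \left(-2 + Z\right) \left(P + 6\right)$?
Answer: $\frac{\sqrt{226613}}{3} \approx 158.68$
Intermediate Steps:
$X{\left(Z,P \right)} = \left(-2 + Z\right) \left(6 + P\right)$
$H{\left(N,p \right)} = - \frac{176 N}{9} - \frac{p \left(4 - 2 p\right)}{9}$ ($H{\left(N,p \right)} = - \frac{176 N + \left(-12 - -16 + 6 p - 8 p\right) p}{9} = - \frac{176 N + \left(-12 + 16 + 6 p - 8 p\right) p}{9} = - \frac{176 N + \left(4 - 2 p\right) p}{9} = - \frac{176 N + p \left(4 - 2 p\right)}{9} = - \frac{176 N}{9} - \frac{p \left(4 - 2 p\right)}{9}$)
$\sqrt{H{\left(-115,-148 \right)} + 17997} = \sqrt{\left(\left(- \frac{176}{9}\right) \left(-115\right) + \frac{2}{9} \left(-148\right) \left(-2 - 148\right)\right) + 17997} = \sqrt{\left(\frac{20240}{9} + \frac{2}{9} \left(-148\right) \left(-150\right)\right) + 17997} = \sqrt{\left(\frac{20240}{9} + \frac{14800}{3}\right) + 17997} = \sqrt{\frac{64640}{9} + 17997} = \sqrt{\frac{226613}{9}} = \frac{\sqrt{226613}}{3}$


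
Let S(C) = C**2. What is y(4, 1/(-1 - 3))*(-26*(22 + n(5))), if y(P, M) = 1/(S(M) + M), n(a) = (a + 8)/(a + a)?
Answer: 48464/15 ≈ 3230.9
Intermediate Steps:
n(a) = (8 + a)/(2*a) (n(a) = (8 + a)/((2*a)) = (8 + a)*(1/(2*a)) = (8 + a)/(2*a))
y(P, M) = 1/(M + M**2) (y(P, M) = 1/(M**2 + M) = 1/(M + M**2))
y(4, 1/(-1 - 3))*(-26*(22 + n(5))) = (1/((1/(-1 - 3))*(1 + 1/(-1 - 3))))*(-26*(22 + (1/2)*(8 + 5)/5)) = (1/((1/(-4))*(1 + 1/(-4))))*(-26*(22 + (1/2)*(1/5)*13)) = (1/((-1/4)*(1 - 1/4)))*(-26*(22 + 13/10)) = (-4/3/4)*(-26*233/10) = -4*4/3*(-3029/5) = -16/3*(-3029/5) = 48464/15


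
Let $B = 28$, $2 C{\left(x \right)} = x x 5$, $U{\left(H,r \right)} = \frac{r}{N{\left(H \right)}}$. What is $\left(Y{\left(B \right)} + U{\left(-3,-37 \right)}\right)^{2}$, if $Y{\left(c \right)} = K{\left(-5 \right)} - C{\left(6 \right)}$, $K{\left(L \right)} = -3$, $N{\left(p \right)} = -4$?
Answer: $\frac{112225}{16} \approx 7014.1$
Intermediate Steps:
$U{\left(H,r \right)} = - \frac{r}{4}$ ($U{\left(H,r \right)} = \frac{r}{-4} = r \left(- \frac{1}{4}\right) = - \frac{r}{4}$)
$C{\left(x \right)} = \frac{5 x^{2}}{2}$ ($C{\left(x \right)} = \frac{x x 5}{2} = \frac{x^{2} \cdot 5}{2} = \frac{5 x^{2}}{2}$)
$Y{\left(c \right)} = -93$ ($Y{\left(c \right)} = -3 - \frac{5 \cdot 6^{2}}{2} = -3 - \frac{5}{2} \cdot 36 = -3 - 90 = -93$)
$\left(Y{\left(B \right)} + U{\left(-3,-37 \right)}\right)^{2} = \left(-93 - - \frac{37}{4}\right)^{2} = \left(-93 + \frac{37}{4}\right)^{2} = \left(- \frac{335}{4}\right)^{2} = \frac{112225}{16}$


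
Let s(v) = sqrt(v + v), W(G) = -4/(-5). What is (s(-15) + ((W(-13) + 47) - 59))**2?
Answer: 2386/25 - 112*I*sqrt(30)/5 ≈ 95.44 - 122.69*I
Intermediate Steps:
W(G) = 4/5 (W(G) = -4*(-1/5) = 4/5)
s(v) = sqrt(2)*sqrt(v) (s(v) = sqrt(2*v) = sqrt(2)*sqrt(v))
(s(-15) + ((W(-13) + 47) - 59))**2 = (sqrt(2)*sqrt(-15) + ((4/5 + 47) - 59))**2 = (sqrt(2)*(I*sqrt(15)) + (239/5 - 59))**2 = (I*sqrt(30) - 56/5)**2 = (-56/5 + I*sqrt(30))**2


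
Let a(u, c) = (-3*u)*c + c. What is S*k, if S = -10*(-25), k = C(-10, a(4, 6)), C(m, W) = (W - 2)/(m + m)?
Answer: 850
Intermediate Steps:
a(u, c) = c - 3*c*u (a(u, c) = -3*c*u + c = c - 3*c*u)
C(m, W) = (-2 + W)/(2*m) (C(m, W) = (-2 + W)/((2*m)) = (-2 + W)*(1/(2*m)) = (-2 + W)/(2*m))
k = 17/5 (k = (1/2)*(-2 + 6*(1 - 3*4))/(-10) = (1/2)*(-1/10)*(-2 + 6*(1 - 12)) = (1/2)*(-1/10)*(-2 + 6*(-11)) = (1/2)*(-1/10)*(-2 - 66) = (1/2)*(-1/10)*(-68) = 17/5 ≈ 3.4000)
S = 250
S*k = 250*(17/5) = 850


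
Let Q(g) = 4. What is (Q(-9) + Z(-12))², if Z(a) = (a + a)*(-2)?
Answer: 2704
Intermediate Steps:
Z(a) = -4*a (Z(a) = (2*a)*(-2) = -4*a)
(Q(-9) + Z(-12))² = (4 - 4*(-12))² = (4 + 48)² = 52² = 2704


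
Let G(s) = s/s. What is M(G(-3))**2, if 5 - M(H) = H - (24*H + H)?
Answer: 841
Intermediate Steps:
G(s) = 1
M(H) = 5 + 24*H (M(H) = 5 - (H - (24*H + H)) = 5 - (H - 25*H) = 5 - (-24)*H = 5 + 24*H)
M(G(-3))**2 = (5 + 24*1)**2 = (5 + 24)**2 = 29**2 = 841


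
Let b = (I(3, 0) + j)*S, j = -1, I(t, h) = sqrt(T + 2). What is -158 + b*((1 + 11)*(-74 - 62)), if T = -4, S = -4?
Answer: -6686 + 6528*I*sqrt(2) ≈ -6686.0 + 9232.0*I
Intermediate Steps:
I(t, h) = I*sqrt(2) (I(t, h) = sqrt(-4 + 2) = sqrt(-2) = I*sqrt(2))
b = 4 - 4*I*sqrt(2) (b = (I*sqrt(2) - 1)*(-4) = (-1 + I*sqrt(2))*(-4) = 4 - 4*I*sqrt(2) ≈ 4.0 - 5.6569*I)
-158 + b*((1 + 11)*(-74 - 62)) = -158 + (4 - 4*I*sqrt(2))*((1 + 11)*(-74 - 62)) = -158 + (4 - 4*I*sqrt(2))*(12*(-136)) = -158 + (4 - 4*I*sqrt(2))*(-1632) = -158 + (-6528 + 6528*I*sqrt(2)) = -6686 + 6528*I*sqrt(2)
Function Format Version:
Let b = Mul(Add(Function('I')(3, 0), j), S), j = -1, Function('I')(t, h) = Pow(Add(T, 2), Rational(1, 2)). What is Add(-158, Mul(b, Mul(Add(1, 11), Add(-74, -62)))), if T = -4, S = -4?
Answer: Add(-6686, Mul(6528, I, Pow(2, Rational(1, 2)))) ≈ Add(-6686.0, Mul(9232.0, I))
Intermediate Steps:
Function('I')(t, h) = Mul(I, Pow(2, Rational(1, 2))) (Function('I')(t, h) = Pow(Add(-4, 2), Rational(1, 2)) = Pow(-2, Rational(1, 2)) = Mul(I, Pow(2, Rational(1, 2))))
b = Add(4, Mul(-4, I, Pow(2, Rational(1, 2)))) (b = Mul(Add(Mul(I, Pow(2, Rational(1, 2))), -1), -4) = Mul(Add(-1, Mul(I, Pow(2, Rational(1, 2)))), -4) = Add(4, Mul(-4, I, Pow(2, Rational(1, 2)))) ≈ Add(4.0000, Mul(-5.6569, I)))
Add(-158, Mul(b, Mul(Add(1, 11), Add(-74, -62)))) = Add(-158, Mul(Add(4, Mul(-4, I, Pow(2, Rational(1, 2)))), Mul(Add(1, 11), Add(-74, -62)))) = Add(-158, Mul(Add(4, Mul(-4, I, Pow(2, Rational(1, 2)))), Mul(12, -136))) = Add(-158, Mul(Add(4, Mul(-4, I, Pow(2, Rational(1, 2)))), -1632)) = Add(-158, Add(-6528, Mul(6528, I, Pow(2, Rational(1, 2))))) = Add(-6686, Mul(6528, I, Pow(2, Rational(1, 2))))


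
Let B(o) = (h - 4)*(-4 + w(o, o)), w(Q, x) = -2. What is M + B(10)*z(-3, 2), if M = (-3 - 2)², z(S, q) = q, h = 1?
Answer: 61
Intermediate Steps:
M = 25 (M = (-5)² = 25)
B(o) = 18 (B(o) = (1 - 4)*(-4 - 2) = -3*(-6) = 18)
M + B(10)*z(-3, 2) = 25 + 18*2 = 25 + 36 = 61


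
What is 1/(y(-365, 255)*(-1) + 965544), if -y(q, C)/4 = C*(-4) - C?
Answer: 1/960444 ≈ 1.0412e-6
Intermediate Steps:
y(q, C) = 20*C (y(q, C) = -4*(C*(-4) - C) = -4*(-4*C - C) = -(-20)*C = 20*C)
1/(y(-365, 255)*(-1) + 965544) = 1/((20*255)*(-1) + 965544) = 1/(5100*(-1) + 965544) = 1/(-5100 + 965544) = 1/960444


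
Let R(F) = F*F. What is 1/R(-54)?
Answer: 1/2916 ≈ 0.00034294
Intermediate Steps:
R(F) = F²
1/R(-54) = 1/((-54)²) = 1/2916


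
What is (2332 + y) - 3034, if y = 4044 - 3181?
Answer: 161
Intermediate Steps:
y = 863
(2332 + y) - 3034 = (2332 + 863) - 3034 = 3195 - 3034 = 161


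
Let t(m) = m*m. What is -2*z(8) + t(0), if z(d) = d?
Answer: -16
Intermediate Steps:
t(m) = m²
-2*z(8) + t(0) = -2*8 + 0² = -16 + 0 = -16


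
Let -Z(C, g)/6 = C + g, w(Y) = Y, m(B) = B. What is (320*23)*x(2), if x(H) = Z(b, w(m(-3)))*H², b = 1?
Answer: 353280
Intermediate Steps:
Z(C, g) = -6*C - 6*g (Z(C, g) = -6*(C + g) = -6*C - 6*g)
x(H) = 12*H² (x(H) = (-6*1 - 6*(-3))*H² = (-6 + 18)*H² = 12*H²)
(320*23)*x(2) = (320*23)*(12*2²) = 7360*(12*4) = 7360*48 = 353280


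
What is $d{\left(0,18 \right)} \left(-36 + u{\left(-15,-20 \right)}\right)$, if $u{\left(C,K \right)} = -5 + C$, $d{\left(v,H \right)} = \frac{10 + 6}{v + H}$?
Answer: $- \frac{448}{9} \approx -49.778$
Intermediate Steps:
$d{\left(v,H \right)} = \frac{16}{H + v}$
$d{\left(0,18 \right)} \left(-36 + u{\left(-15,-20 \right)}\right) = \frac{16}{18 + 0} \left(-36 - 20\right) = \frac{16}{18} \left(-36 - 20\right) = 16 \cdot \frac{1}{18} \left(-56\right) = \frac{8}{9} \left(-56\right) = - \frac{448}{9}$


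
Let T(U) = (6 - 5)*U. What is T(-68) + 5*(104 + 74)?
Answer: 822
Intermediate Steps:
T(U) = U (T(U) = 1*U = U)
T(-68) + 5*(104 + 74) = -68 + 5*(104 + 74) = -68 + 5*178 = -68 + 890 = 822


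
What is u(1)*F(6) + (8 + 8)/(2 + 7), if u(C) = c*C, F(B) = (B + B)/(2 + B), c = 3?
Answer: 113/18 ≈ 6.2778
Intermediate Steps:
F(B) = 2*B/(2 + B) (F(B) = (2*B)/(2 + B) = 2*B/(2 + B))
u(C) = 3*C
u(1)*F(6) + (8 + 8)/(2 + 7) = (3*1)*(2*6/(2 + 6)) + (8 + 8)/(2 + 7) = 3*(2*6/8) + 16/9 = 3*(2*6*(⅛)) + 16*(⅑) = 3*(3/2) + 16/9 = 9/2 + 16/9 = 113/18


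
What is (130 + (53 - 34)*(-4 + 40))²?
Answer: 662596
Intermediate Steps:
(130 + (53 - 34)*(-4 + 40))² = (130 + 19*36)² = (130 + 684)² = 814² = 662596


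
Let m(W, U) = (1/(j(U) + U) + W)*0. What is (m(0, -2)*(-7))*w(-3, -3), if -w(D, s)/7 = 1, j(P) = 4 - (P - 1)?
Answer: 0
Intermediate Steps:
j(P) = 5 - P (j(P) = 4 - (-1 + P) = 4 + (1 - P) = 5 - P)
w(D, s) = -7 (w(D, s) = -7*1 = -7)
m(W, U) = 0 (m(W, U) = (1/((5 - U) + U) + W)*0 = (1/5 + W)*0 = (⅕ + W)*0 = 0)
(m(0, -2)*(-7))*w(-3, -3) = (0*(-7))*(-7) = 0*(-7) = 0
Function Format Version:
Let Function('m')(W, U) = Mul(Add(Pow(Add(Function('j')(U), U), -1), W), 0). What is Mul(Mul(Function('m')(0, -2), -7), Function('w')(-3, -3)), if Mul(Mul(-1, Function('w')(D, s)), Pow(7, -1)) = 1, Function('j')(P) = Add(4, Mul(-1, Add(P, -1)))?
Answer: 0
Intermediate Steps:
Function('j')(P) = Add(5, Mul(-1, P)) (Function('j')(P) = Add(4, Mul(-1, Add(-1, P))) = Add(4, Add(1, Mul(-1, P))) = Add(5, Mul(-1, P)))
Function('w')(D, s) = -7 (Function('w')(D, s) = Mul(-7, 1) = -7)
Function('m')(W, U) = 0 (Function('m')(W, U) = Mul(Add(Pow(Add(Add(5, Mul(-1, U)), U), -1), W), 0) = Mul(Add(Pow(5, -1), W), 0) = Mul(Add(Rational(1, 5), W), 0) = 0)
Mul(Mul(Function('m')(0, -2), -7), Function('w')(-3, -3)) = Mul(Mul(0, -7), -7) = Mul(0, -7) = 0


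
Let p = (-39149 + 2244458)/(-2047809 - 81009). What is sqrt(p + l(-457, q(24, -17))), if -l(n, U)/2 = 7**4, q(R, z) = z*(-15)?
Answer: I*sqrt(2418523955982690)/709606 ≈ 69.304*I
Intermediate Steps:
q(R, z) = -15*z
l(n, U) = -4802 (l(n, U) = -2*7**4 = -2*2401 = -4802)
p = -735103/709606 (p = 2205309/(-2128818) = 2205309*(-1/2128818) = -735103/709606 ≈ -1.0359)
sqrt(p + l(-457, q(24, -17))) = sqrt(-735103/709606 - 4802) = sqrt(-3408263115/709606) = I*sqrt(2418523955982690)/709606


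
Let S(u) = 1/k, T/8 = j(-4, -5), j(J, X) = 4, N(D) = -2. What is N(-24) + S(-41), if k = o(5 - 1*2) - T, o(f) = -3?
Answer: -71/35 ≈ -2.0286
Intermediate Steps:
T = 32 (T = 8*4 = 32)
k = -35 (k = -3 - 1*32 = -3 - 32 = -35)
S(u) = -1/35 (S(u) = 1/(-35) = -1/35)
N(-24) + S(-41) = -2 - 1/35 = -71/35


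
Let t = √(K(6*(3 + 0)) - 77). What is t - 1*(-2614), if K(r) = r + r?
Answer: 2614 + I*√41 ≈ 2614.0 + 6.4031*I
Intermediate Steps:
K(r) = 2*r
t = I*√41 (t = √(2*(6*(3 + 0)) - 77) = √(2*(6*3) - 77) = √(2*18 - 77) = √(36 - 77) = √(-41) = I*√41 ≈ 6.4031*I)
t - 1*(-2614) = I*√41 - 1*(-2614) = I*√41 + 2614 = 2614 + I*√41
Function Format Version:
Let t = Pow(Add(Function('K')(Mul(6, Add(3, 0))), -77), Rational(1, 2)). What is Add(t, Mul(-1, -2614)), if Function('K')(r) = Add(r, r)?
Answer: Add(2614, Mul(I, Pow(41, Rational(1, 2)))) ≈ Add(2614.0, Mul(6.4031, I))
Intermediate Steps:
Function('K')(r) = Mul(2, r)
t = Mul(I, Pow(41, Rational(1, 2))) (t = Pow(Add(Mul(2, Mul(6, Add(3, 0))), -77), Rational(1, 2)) = Pow(Add(Mul(2, Mul(6, 3)), -77), Rational(1, 2)) = Pow(Add(Mul(2, 18), -77), Rational(1, 2)) = Pow(Add(36, -77), Rational(1, 2)) = Pow(-41, Rational(1, 2)) = Mul(I, Pow(41, Rational(1, 2))) ≈ Mul(6.4031, I))
Add(t, Mul(-1, -2614)) = Add(Mul(I, Pow(41, Rational(1, 2))), Mul(-1, -2614)) = Add(Mul(I, Pow(41, Rational(1, 2))), 2614) = Add(2614, Mul(I, Pow(41, Rational(1, 2))))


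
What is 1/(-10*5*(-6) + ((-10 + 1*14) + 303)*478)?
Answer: 1/147046 ≈ 6.8006e-6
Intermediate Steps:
1/(-10*5*(-6) + ((-10 + 1*14) + 303)*478) = 1/(-50*(-6) + ((-10 + 14) + 303)*478) = 1/(300 + (4 + 303)*478) = 1/(300 + 307*478) = 1/(300 + 146746) = 1/147046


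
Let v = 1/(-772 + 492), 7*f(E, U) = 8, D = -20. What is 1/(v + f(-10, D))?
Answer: 280/319 ≈ 0.87774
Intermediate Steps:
f(E, U) = 8/7 (f(E, U) = (⅐)*8 = 8/7)
v = -1/280 (v = 1/(-280) = -1/280 ≈ -0.0035714)
1/(v + f(-10, D)) = 1/(-1/280 + 8/7) = 1/(319/280) = 280/319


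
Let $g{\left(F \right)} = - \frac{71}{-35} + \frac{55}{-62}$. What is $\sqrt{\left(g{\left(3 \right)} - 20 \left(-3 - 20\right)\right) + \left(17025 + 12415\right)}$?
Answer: $\frac{\sqrt{140801485090}}{2170} \approx 172.92$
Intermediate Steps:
$g{\left(F \right)} = \frac{2477}{2170}$ ($g{\left(F \right)} = \left(-71\right) \left(- \frac{1}{35}\right) + 55 \left(- \frac{1}{62}\right) = \frac{71}{35} - \frac{55}{62} = \frac{2477}{2170}$)
$\sqrt{\left(g{\left(3 \right)} - 20 \left(-3 - 20\right)\right) + \left(17025 + 12415\right)} = \sqrt{\left(\frac{2477}{2170} - 20 \left(-3 - 20\right)\right) + \left(17025 + 12415\right)} = \sqrt{\left(\frac{2477}{2170} - 20 \left(-23\right)\right) + 29440} = \sqrt{\left(\frac{2477}{2170} - -460\right) + 29440} = \sqrt{\left(\frac{2477}{2170} + 460\right) + 29440} = \sqrt{\frac{1000677}{2170} + 29440} = \sqrt{\frac{64885477}{2170}} = \frac{\sqrt{140801485090}}{2170}$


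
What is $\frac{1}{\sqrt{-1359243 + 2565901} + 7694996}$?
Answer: $\frac{3847498}{29606481116679} - \frac{\sqrt{1206658}}{59212962233358} \approx 1.2994 \cdot 10^{-7}$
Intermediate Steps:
$\frac{1}{\sqrt{-1359243 + 2565901} + 7694996} = \frac{1}{\sqrt{1206658} + 7694996} = \frac{1}{7694996 + \sqrt{1206658}}$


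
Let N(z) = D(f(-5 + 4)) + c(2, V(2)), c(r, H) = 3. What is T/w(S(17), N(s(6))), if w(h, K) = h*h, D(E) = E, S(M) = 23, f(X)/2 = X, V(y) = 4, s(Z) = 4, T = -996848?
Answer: -996848/529 ≈ -1884.4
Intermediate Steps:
f(X) = 2*X
N(z) = 1 (N(z) = 2*(-5 + 4) + 3 = 2*(-1) + 3 = -2 + 3 = 1)
w(h, K) = h**2
T/w(S(17), N(s(6))) = -996848/(23**2) = -996848/529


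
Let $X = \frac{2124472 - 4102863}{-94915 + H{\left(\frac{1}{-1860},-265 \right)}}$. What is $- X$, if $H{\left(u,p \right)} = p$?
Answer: $- \frac{1978391}{95180} \approx -20.786$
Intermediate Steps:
$X = \frac{1978391}{95180}$ ($X = \frac{2124472 - 4102863}{-94915 - 265} = - \frac{1978391}{-95180} = \left(-1978391\right) \left(- \frac{1}{95180}\right) = \frac{1978391}{95180} \approx 20.786$)
$- X = \left(-1\right) \frac{1978391}{95180} = - \frac{1978391}{95180}$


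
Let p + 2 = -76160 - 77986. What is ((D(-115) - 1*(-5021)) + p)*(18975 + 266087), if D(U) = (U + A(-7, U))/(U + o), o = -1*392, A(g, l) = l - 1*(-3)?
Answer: -21552728814044/507 ≈ -4.2510e+10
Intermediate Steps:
A(g, l) = 3 + l (A(g, l) = l + 3 = 3 + l)
o = -392
D(U) = (3 + 2*U)/(-392 + U) (D(U) = (U + (3 + U))/(U - 392) = (3 + 2*U)/(-392 + U))
p = -154148 (p = -2 + (-76160 - 77986) = -2 - 154146 = -154148)
((D(-115) - 1*(-5021)) + p)*(18975 + 266087) = (((3 + 2*(-115))/(-392 - 115) - 1*(-5021)) - 154148)*(18975 + 266087) = (((3 - 230)/(-507) + 5021) - 154148)*285062 = ((-1/507*(-227) + 5021) - 154148)*285062 = ((227/507 + 5021) - 154148)*285062 = (2545874/507 - 154148)*285062 = -75607162/507*285062 = -21552728814044/507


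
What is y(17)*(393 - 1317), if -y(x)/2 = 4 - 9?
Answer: -9240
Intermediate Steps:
y(x) = 10 (y(x) = -2*(4 - 9) = -2*(-5) = 10)
y(17)*(393 - 1317) = 10*(393 - 1317) = 10*(-924) = -9240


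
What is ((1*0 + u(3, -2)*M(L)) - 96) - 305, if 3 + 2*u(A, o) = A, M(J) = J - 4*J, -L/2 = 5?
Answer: -401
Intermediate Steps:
L = -10 (L = -2*5 = -10)
M(J) = -3*J
u(A, o) = -3/2 + A/2
((1*0 + u(3, -2)*M(L)) - 96) - 305 = ((1*0 + (-3/2 + (½)*3)*(-3*(-10))) - 96) - 305 = ((0 + (-3/2 + 3/2)*30) - 96) - 305 = ((0 + 0*30) - 96) - 305 = ((0 + 0) - 96) - 305 = (0 - 96) - 305 = -96 - 305 = -401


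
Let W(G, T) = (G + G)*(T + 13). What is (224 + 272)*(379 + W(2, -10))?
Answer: 193936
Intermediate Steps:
W(G, T) = 2*G*(13 + T) (W(G, T) = (2*G)*(13 + T) = 2*G*(13 + T))
(224 + 272)*(379 + W(2, -10)) = (224 + 272)*(379 + 2*2*(13 - 10)) = 496*(379 + 2*2*3) = 496*(379 + 12) = 496*391 = 193936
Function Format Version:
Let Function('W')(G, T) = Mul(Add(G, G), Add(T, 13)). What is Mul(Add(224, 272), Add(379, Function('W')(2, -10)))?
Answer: 193936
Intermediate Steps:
Function('W')(G, T) = Mul(2, G, Add(13, T)) (Function('W')(G, T) = Mul(Mul(2, G), Add(13, T)) = Mul(2, G, Add(13, T)))
Mul(Add(224, 272), Add(379, Function('W')(2, -10))) = Mul(Add(224, 272), Add(379, Mul(2, 2, Add(13, -10)))) = Mul(496, Add(379, Mul(2, 2, 3))) = Mul(496, Add(379, 12)) = Mul(496, 391) = 193936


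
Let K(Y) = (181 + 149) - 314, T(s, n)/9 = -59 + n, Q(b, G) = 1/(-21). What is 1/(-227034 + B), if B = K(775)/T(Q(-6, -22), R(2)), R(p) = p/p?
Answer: -261/59255882 ≈ -4.4046e-6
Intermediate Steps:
Q(b, G) = -1/21
R(p) = 1
T(s, n) = -531 + 9*n (T(s, n) = 9*(-59 + n) = -531 + 9*n)
K(Y) = 16 (K(Y) = 330 - 314 = 16)
B = -8/261 (B = 16/(-531 + 9*1) = 16/(-531 + 9) = 16/(-522) = 16*(-1/522) = -8/261 ≈ -0.030651)
1/(-227034 + B) = 1/(-227034 - 8/261) = 1/(-59255882/261) = -261/59255882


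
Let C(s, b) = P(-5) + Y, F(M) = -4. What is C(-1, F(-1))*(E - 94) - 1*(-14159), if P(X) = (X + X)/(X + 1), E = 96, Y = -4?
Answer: 14156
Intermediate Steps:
P(X) = 2*X/(1 + X) (P(X) = (2*X)/(1 + X) = 2*X/(1 + X))
C(s, b) = -3/2 (C(s, b) = 2*(-5)/(1 - 5) - 4 = 2*(-5)/(-4) - 4 = 2*(-5)*(-¼) - 4 = 5/2 - 4 = -3/2)
C(-1, F(-1))*(E - 94) - 1*(-14159) = -3*(96 - 94)/2 - 1*(-14159) = -3/2*2 + 14159 = -3 + 14159 = 14156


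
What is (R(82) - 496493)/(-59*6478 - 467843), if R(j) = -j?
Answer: 99315/170009 ≈ 0.58418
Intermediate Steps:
(R(82) - 496493)/(-59*6478 - 467843) = (-1*82 - 496493)/(-59*6478 - 467843) = (-82 - 496493)/(-382202 - 467843) = -496575/(-850045) = -496575*(-1/850045) = 99315/170009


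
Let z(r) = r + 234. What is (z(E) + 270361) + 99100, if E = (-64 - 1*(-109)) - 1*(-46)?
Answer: 369786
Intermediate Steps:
E = 91 (E = (-64 + 109) + 46 = 45 + 46 = 91)
z(r) = 234 + r
(z(E) + 270361) + 99100 = ((234 + 91) + 270361) + 99100 = (325 + 270361) + 99100 = 270686 + 99100 = 369786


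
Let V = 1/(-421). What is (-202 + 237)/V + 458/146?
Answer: -1075426/73 ≈ -14732.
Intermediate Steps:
V = -1/421 ≈ -0.0023753
(-202 + 237)/V + 458/146 = (-202 + 237)/(-1/421) + 458/146 = 35*(-421) + 458*(1/146) = -14735 + 229/73 = -1075426/73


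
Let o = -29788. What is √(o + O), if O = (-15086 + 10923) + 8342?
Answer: I*√25609 ≈ 160.03*I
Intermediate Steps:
O = 4179 (O = -4163 + 8342 = 4179)
√(o + O) = √(-29788 + 4179) = √(-25609) = I*√25609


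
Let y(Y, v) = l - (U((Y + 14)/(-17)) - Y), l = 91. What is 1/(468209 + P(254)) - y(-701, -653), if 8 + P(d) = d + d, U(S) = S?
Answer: 5182515430/7968053 ≈ 650.41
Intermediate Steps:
P(d) = -8 + 2*d (P(d) = -8 + (d + d) = -8 + 2*d)
y(Y, v) = 1561/17 + 18*Y/17 (y(Y, v) = 91 - ((Y + 14)/(-17) - Y) = 91 - ((14 + Y)*(-1/17) - Y) = 91 - ((-14/17 - Y/17) - Y) = 91 - (-14/17 - 18*Y/17) = 91 + (14/17 + 18*Y/17) = 1561/17 + 18*Y/17)
1/(468209 + P(254)) - y(-701, -653) = 1/(468209 + (-8 + 2*254)) - (1561/17 + (18/17)*(-701)) = 1/(468209 + (-8 + 508)) - (1561/17 - 12618/17) = 1/(468209 + 500) - 1*(-11057/17) = 1/468709 + 11057/17 = 5182515430/7968053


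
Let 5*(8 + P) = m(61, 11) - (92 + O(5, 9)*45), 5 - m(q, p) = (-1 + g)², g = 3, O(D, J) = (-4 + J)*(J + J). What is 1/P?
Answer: -5/4181 ≈ -0.0011959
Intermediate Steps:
O(D, J) = 2*J*(-4 + J) (O(D, J) = (-4 + J)*(2*J) = 2*J*(-4 + J))
m(q, p) = 1 (m(q, p) = 5 - (-1 + 3)² = 5 - 1*2² = 5 - 1*4 = 5 - 4 = 1)
P = -4181/5 (P = -8 + (1 - (92 + (2*9*(-4 + 9))*45))/5 = -8 + (1 - (92 + (2*9*5)*45))/5 = -8 + (1 - (92 + 90*45))/5 = -8 + (1 - (92 + 4050))/5 = -8 + (1 - 1*4142)/5 = -8 + (1 - 4142)/5 = -8 + (⅕)*(-4141) = -8 - 4141/5 = -4181/5 ≈ -836.20)
1/P = 1/(-4181/5) = -5/4181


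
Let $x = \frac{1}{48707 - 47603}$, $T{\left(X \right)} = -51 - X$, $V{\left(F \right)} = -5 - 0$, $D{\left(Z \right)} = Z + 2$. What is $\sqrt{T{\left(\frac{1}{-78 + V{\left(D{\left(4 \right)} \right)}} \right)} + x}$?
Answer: $\frac{i \sqrt{26756801715}}{22908} \approx 7.1405 i$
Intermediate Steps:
$D{\left(Z \right)} = 2 + Z$
$V{\left(F \right)} = -5$ ($V{\left(F \right)} = -5 + 0 = -5$)
$x = \frac{1}{1104} \approx 0.0009058$
$\sqrt{T{\left(\frac{1}{-78 + V{\left(D{\left(4 \right)} \right)}} \right)} + x} = \sqrt{\left(-51 - \frac{1}{-78 - 5}\right) + \frac{1}{1104}} = \sqrt{\left(-51 - \frac{1}{-83}\right) + \frac{1}{1104}} = \sqrt{\left(-51 - - \frac{1}{83}\right) + \frac{1}{1104}} = \sqrt{\left(-51 + \frac{1}{83}\right) + \frac{1}{1104}} = \sqrt{- \frac{4232}{83} + \frac{1}{1104}} = \sqrt{- \frac{4672045}{91632}} = \frac{i \sqrt{26756801715}}{22908}$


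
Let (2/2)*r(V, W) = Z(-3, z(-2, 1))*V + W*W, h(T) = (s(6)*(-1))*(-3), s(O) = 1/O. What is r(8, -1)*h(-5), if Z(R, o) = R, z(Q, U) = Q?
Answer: -23/2 ≈ -11.500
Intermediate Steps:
s(O) = 1/O
h(T) = ½ (h(T) = (-1/6)*(-3) = ((⅙)*(-1))*(-3) = -⅙*(-3) = ½)
r(V, W) = W² - 3*V (r(V, W) = -3*V + W*W = -3*V + W² = W² - 3*V)
r(8, -1)*h(-5) = ((-1)² - 3*8)*(½) = (1 - 24)*(½) = -23*½ = -23/2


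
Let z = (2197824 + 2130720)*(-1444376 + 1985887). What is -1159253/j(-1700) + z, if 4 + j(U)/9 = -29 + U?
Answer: 36558653502339701/15597 ≈ 2.3440e+12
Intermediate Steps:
j(U) = -297 + 9*U (j(U) = -36 + 9*(-29 + U) = -36 + (-261 + 9*U) = -297 + 9*U)
z = 2343954189984 (z = 4328544*541511 = 2343954189984)
-1159253/j(-1700) + z = -1159253/(-297 + 9*(-1700)) + 2343954189984 = -1159253/(-297 - 15300) + 2343954189984 = -1159253/(-15597) + 2343954189984 = -1159253*(-1/15597) + 2343954189984 = 1159253/15597 + 2343954189984 = 36558653502339701/15597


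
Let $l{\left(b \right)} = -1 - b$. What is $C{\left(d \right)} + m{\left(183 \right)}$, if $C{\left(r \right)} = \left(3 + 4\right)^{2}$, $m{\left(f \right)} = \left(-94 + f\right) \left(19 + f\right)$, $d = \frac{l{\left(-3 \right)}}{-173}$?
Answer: $18027$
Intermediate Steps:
$d = - \frac{2}{173}$ ($d = \frac{-1 - -3}{-173} = \left(-1 + 3\right) \left(- \frac{1}{173}\right) = 2 \left(- \frac{1}{173}\right) = - \frac{2}{173} \approx -0.011561$)
$C{\left(r \right)} = 49$ ($C{\left(r \right)} = 7^{2} = 49$)
$C{\left(d \right)} + m{\left(183 \right)} = 49 - \left(15511 - 33489\right) = 49 - -17978 = 49 + 17978 = 18027$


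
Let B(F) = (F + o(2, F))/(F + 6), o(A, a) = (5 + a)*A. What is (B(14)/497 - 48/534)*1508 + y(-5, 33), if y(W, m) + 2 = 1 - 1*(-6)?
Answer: -27128459/221165 ≈ -122.66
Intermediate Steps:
y(W, m) = 5 (y(W, m) = -2 + (1 - 1*(-6)) = -2 + (1 + 6) = -2 + 7 = 5)
o(A, a) = A*(5 + a)
B(F) = (10 + 3*F)/(6 + F) (B(F) = (F + 2*(5 + F))/(F + 6) = (F + (10 + 2*F))/(6 + F) = (10 + 3*F)/(6 + F))
(B(14)/497 - 48/534)*1508 + y(-5, 33) = (((10 + 3*14)/(6 + 14))/497 - 48/534)*1508 + 5 = (((10 + 42)/20)*(1/497) - 48*1/534)*1508 + 5 = (((1/20)*52)*(1/497) - 8/89)*1508 + 5 = ((13/5)*(1/497) - 8/89)*1508 + 5 = (13/2485 - 8/89)*1508 + 5 = -18723/221165*1508 + 5 = -28234284/221165 + 5 = -27128459/221165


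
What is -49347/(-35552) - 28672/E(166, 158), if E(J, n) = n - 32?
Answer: -72366373/319968 ≈ -226.17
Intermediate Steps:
E(J, n) = -32 + n
-49347/(-35552) - 28672/E(166, 158) = -49347/(-35552) - 28672/(-32 + 158) = -49347*(-1/35552) - 28672/126 = 49347/35552 - 28672*1/126 = 49347/35552 - 2048/9 = -72366373/319968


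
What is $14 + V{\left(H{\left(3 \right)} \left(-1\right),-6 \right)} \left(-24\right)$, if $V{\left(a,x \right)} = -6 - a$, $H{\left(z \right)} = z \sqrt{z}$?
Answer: $158 - 72 \sqrt{3} \approx 33.292$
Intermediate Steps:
$H{\left(z \right)} = z^{\frac{3}{2}}$
$14 + V{\left(H{\left(3 \right)} \left(-1\right),-6 \right)} \left(-24\right) = 14 + \left(-6 - 3^{\frac{3}{2}} \left(-1\right)\right) \left(-24\right) = 14 + \left(-6 - 3 \sqrt{3} \left(-1\right)\right) \left(-24\right) = 14 + \left(-6 - - 3 \sqrt{3}\right) \left(-24\right) = 14 + \left(-6 + 3 \sqrt{3}\right) \left(-24\right) = 14 + \left(144 - 72 \sqrt{3}\right) = 158 - 72 \sqrt{3}$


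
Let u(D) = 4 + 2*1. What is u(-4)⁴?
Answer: 1296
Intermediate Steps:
u(D) = 6 (u(D) = 4 + 2 = 6)
u(-4)⁴ = 6⁴ = 1296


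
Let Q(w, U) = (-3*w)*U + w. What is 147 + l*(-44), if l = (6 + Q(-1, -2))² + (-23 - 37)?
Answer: 2743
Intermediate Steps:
Q(w, U) = w - 3*U*w (Q(w, U) = -3*U*w + w = w - 3*U*w)
l = -59 (l = (6 - (1 - 3*(-2)))² + (-23 - 37) = (6 - (1 + 6))² - 60 = (6 - 1*7)² - 60 = (6 - 7)² - 60 = (-1)² - 60 = 1 - 60 = -59)
147 + l*(-44) = 147 - 59*(-44) = 147 + 2596 = 2743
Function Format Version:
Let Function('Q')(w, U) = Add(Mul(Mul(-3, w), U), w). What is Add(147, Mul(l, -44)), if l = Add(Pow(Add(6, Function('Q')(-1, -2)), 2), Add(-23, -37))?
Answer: 2743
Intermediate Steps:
Function('Q')(w, U) = Add(w, Mul(-3, U, w)) (Function('Q')(w, U) = Add(Mul(-3, U, w), w) = Add(w, Mul(-3, U, w)))
l = -59 (l = Add(Pow(Add(6, Mul(-1, Add(1, Mul(-3, -2)))), 2), Add(-23, -37)) = Add(Pow(Add(6, Mul(-1, Add(1, 6))), 2), -60) = Add(Pow(Add(6, Mul(-1, 7)), 2), -60) = Add(Pow(Add(6, -7), 2), -60) = Add(Pow(-1, 2), -60) = Add(1, -60) = -59)
Add(147, Mul(l, -44)) = Add(147, Mul(-59, -44)) = Add(147, 2596) = 2743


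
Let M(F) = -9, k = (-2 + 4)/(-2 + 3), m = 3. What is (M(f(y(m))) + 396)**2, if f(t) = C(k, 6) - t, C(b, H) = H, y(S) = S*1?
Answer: 149769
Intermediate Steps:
k = 2 (k = 2/1 = 2*1 = 2)
y(S) = S
f(t) = 6 - t
(M(f(y(m))) + 396)**2 = (-9 + 396)**2 = 387**2 = 149769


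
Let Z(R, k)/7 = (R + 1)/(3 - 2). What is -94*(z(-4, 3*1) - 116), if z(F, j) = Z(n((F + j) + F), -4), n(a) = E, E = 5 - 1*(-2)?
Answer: 5640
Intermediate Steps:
E = 7 (E = 5 + 2 = 7)
n(a) = 7
Z(R, k) = 7 + 7*R (Z(R, k) = 7*((R + 1)/(3 - 2)) = 7*((1 + R)/1) = 7*((1 + R)*1) = 7*(1 + R) = 7 + 7*R)
z(F, j) = 56 (z(F, j) = 7 + 7*7 = 7 + 49 = 56)
-94*(z(-4, 3*1) - 116) = -94*(56 - 116) = -94*(-60) = 5640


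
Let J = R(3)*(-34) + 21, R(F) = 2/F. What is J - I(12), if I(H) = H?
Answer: -41/3 ≈ -13.667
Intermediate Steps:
J = -5/3 (J = (2/3)*(-34) + 21 = (2*(⅓))*(-34) + 21 = (⅔)*(-34) + 21 = -68/3 + 21 = -5/3 ≈ -1.6667)
J - I(12) = -5/3 - 1*12 = -5/3 - 12 = -41/3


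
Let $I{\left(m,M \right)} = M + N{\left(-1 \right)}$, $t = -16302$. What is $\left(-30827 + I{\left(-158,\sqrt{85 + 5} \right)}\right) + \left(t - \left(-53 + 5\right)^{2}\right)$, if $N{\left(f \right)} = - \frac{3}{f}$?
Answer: $-49430 + 3 \sqrt{10} \approx -49421.0$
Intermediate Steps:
$I{\left(m,M \right)} = 3 + M$ ($I{\left(m,M \right)} = M - \frac{3}{-1} = M - -3 = M + 3 = 3 + M$)
$\left(-30827 + I{\left(-158,\sqrt{85 + 5} \right)}\right) + \left(t - \left(-53 + 5\right)^{2}\right) = \left(-30827 + \left(3 + \sqrt{85 + 5}\right)\right) - \left(16302 + \left(-53 + 5\right)^{2}\right) = \left(-30827 + \left(3 + \sqrt{90}\right)\right) - 18606 = \left(-30827 + \left(3 + 3 \sqrt{10}\right)\right) - 18606 = \left(-30824 + 3 \sqrt{10}\right) - 18606 = -49430 + 3 \sqrt{10}$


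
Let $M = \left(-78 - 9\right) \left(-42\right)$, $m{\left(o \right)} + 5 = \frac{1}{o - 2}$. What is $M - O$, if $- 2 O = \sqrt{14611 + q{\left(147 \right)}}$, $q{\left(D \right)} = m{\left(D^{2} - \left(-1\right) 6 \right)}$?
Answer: $3654 + \frac{\sqrt{6822780579627}}{43226} \approx 3714.4$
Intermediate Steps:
$m{\left(o \right)} = -5 + \frac{1}{-2 + o}$ ($m{\left(o \right)} = -5 + \frac{1}{o - 2} = -5 + \frac{1}{-2 + o}$)
$q{\left(D \right)} = \frac{-19 - 5 D^{2}}{4 + D^{2}}$ ($q{\left(D \right)} = \frac{11 - 5 \left(D^{2} - \left(-1\right) 6\right)}{-2 + \left(D^{2} - \left(-1\right) 6\right)} = \frac{11 - 5 \left(D^{2} - -6\right)}{-2 + \left(D^{2} - -6\right)} = \frac{11 - 5 \left(D^{2} + 6\right)}{-2 + \left(D^{2} + 6\right)} = \frac{11 - 5 \left(6 + D^{2}\right)}{-2 + \left(6 + D^{2}\right)} = \frac{11 - \left(30 + 5 D^{2}\right)}{4 + D^{2}} = \frac{-19 - 5 D^{2}}{4 + D^{2}}$)
$O = - \frac{\sqrt{6822780579627}}{43226}$ ($O = - \frac{\sqrt{14611 + \frac{-19 - 5 \cdot 147^{2}}{4 + 147^{2}}}}{2} = - \frac{\sqrt{14611 + \frac{-19 - 108045}{4 + 21609}}}{2} = - \frac{\sqrt{14611 + \frac{-19 - 108045}{21613}}}{2} = - \frac{\sqrt{14611 + \frac{1}{21613} \left(-108064\right)}}{2} = - \frac{\sqrt{14611 - \frac{108064}{21613}}}{2} = - \frac{\sqrt{\frac{315679479}{21613}}}{2} = - \frac{\frac{1}{21613} \sqrt{6822780579627}}{2} = - \frac{\sqrt{6822780579627}}{43226} \approx -60.428$)
$M = 3654$ ($M = \left(-87\right) \left(-42\right) = 3654$)
$M - O = 3654 - - \frac{\sqrt{6822780579627}}{43226} = 3654 + \frac{\sqrt{6822780579627}}{43226}$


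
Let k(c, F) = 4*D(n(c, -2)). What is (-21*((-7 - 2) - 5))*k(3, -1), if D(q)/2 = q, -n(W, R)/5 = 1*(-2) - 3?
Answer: 58800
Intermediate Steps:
n(W, R) = 25 (n(W, R) = -5*(1*(-2) - 3) = -5*(-2 - 3) = -5*(-5) = 25)
D(q) = 2*q
k(c, F) = 200 (k(c, F) = 4*(2*25) = 4*50 = 200)
(-21*((-7 - 2) - 5))*k(3, -1) = -21*((-7 - 2) - 5)*200 = -21*(-9 - 5)*200 = -21*(-14)*200 = 294*200 = 58800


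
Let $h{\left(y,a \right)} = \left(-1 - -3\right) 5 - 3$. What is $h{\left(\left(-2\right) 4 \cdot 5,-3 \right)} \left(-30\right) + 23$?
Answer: $-187$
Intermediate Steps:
$h{\left(y,a \right)} = 7$ ($h{\left(y,a \right)} = \left(-1 + 3\right) 5 - 3 = 2 \cdot 5 - 3 = 10 - 3 = 7$)
$h{\left(\left(-2\right) 4 \cdot 5,-3 \right)} \left(-30\right) + 23 = 7 \left(-30\right) + 23 = -210 + 23 = -187$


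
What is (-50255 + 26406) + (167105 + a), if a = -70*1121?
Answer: 64786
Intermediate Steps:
a = -78470
(-50255 + 26406) + (167105 + a) = (-50255 + 26406) + (167105 - 78470) = -23849 + 88635 = 64786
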